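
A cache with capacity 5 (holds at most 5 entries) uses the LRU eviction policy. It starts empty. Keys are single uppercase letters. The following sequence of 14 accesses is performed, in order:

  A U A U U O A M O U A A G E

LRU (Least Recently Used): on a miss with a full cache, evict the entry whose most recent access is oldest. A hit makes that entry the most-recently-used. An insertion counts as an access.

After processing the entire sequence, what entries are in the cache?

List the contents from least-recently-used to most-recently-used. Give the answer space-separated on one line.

LRU simulation (capacity=5):
  1. access A: MISS. Cache (LRU->MRU): [A]
  2. access U: MISS. Cache (LRU->MRU): [A U]
  3. access A: HIT. Cache (LRU->MRU): [U A]
  4. access U: HIT. Cache (LRU->MRU): [A U]
  5. access U: HIT. Cache (LRU->MRU): [A U]
  6. access O: MISS. Cache (LRU->MRU): [A U O]
  7. access A: HIT. Cache (LRU->MRU): [U O A]
  8. access M: MISS. Cache (LRU->MRU): [U O A M]
  9. access O: HIT. Cache (LRU->MRU): [U A M O]
  10. access U: HIT. Cache (LRU->MRU): [A M O U]
  11. access A: HIT. Cache (LRU->MRU): [M O U A]
  12. access A: HIT. Cache (LRU->MRU): [M O U A]
  13. access G: MISS. Cache (LRU->MRU): [M O U A G]
  14. access E: MISS, evict M. Cache (LRU->MRU): [O U A G E]
Total: 8 hits, 6 misses, 1 evictions

Answer: O U A G E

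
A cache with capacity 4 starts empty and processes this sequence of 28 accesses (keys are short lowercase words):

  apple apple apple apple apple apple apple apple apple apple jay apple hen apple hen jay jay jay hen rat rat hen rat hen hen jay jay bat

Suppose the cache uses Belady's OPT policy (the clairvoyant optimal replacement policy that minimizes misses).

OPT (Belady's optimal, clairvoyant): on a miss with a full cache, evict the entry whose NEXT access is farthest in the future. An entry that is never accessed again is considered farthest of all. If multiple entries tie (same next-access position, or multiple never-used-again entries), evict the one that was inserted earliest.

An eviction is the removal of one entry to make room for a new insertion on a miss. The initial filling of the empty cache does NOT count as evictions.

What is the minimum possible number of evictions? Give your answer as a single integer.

Answer: 1

Derivation:
OPT (Belady) simulation (capacity=4):
  1. access apple: MISS. Cache: [apple]
  2. access apple: HIT. Next use of apple: step 3. Cache: [apple]
  3. access apple: HIT. Next use of apple: step 4. Cache: [apple]
  4. access apple: HIT. Next use of apple: step 5. Cache: [apple]
  5. access apple: HIT. Next use of apple: step 6. Cache: [apple]
  6. access apple: HIT. Next use of apple: step 7. Cache: [apple]
  7. access apple: HIT. Next use of apple: step 8. Cache: [apple]
  8. access apple: HIT. Next use of apple: step 9. Cache: [apple]
  9. access apple: HIT. Next use of apple: step 10. Cache: [apple]
  10. access apple: HIT. Next use of apple: step 12. Cache: [apple]
  11. access jay: MISS. Cache: [apple jay]
  12. access apple: HIT. Next use of apple: step 14. Cache: [apple jay]
  13. access hen: MISS. Cache: [apple jay hen]
  14. access apple: HIT. Next use of apple: never. Cache: [apple jay hen]
  15. access hen: HIT. Next use of hen: step 19. Cache: [apple jay hen]
  16. access jay: HIT. Next use of jay: step 17. Cache: [apple jay hen]
  17. access jay: HIT. Next use of jay: step 18. Cache: [apple jay hen]
  18. access jay: HIT. Next use of jay: step 26. Cache: [apple jay hen]
  19. access hen: HIT. Next use of hen: step 22. Cache: [apple jay hen]
  20. access rat: MISS. Cache: [apple jay hen rat]
  21. access rat: HIT. Next use of rat: step 23. Cache: [apple jay hen rat]
  22. access hen: HIT. Next use of hen: step 24. Cache: [apple jay hen rat]
  23. access rat: HIT. Next use of rat: never. Cache: [apple jay hen rat]
  24. access hen: HIT. Next use of hen: step 25. Cache: [apple jay hen rat]
  25. access hen: HIT. Next use of hen: never. Cache: [apple jay hen rat]
  26. access jay: HIT. Next use of jay: step 27. Cache: [apple jay hen rat]
  27. access jay: HIT. Next use of jay: never. Cache: [apple jay hen rat]
  28. access bat: MISS, evict apple (next use: never). Cache: [jay hen rat bat]
Total: 23 hits, 5 misses, 1 evictions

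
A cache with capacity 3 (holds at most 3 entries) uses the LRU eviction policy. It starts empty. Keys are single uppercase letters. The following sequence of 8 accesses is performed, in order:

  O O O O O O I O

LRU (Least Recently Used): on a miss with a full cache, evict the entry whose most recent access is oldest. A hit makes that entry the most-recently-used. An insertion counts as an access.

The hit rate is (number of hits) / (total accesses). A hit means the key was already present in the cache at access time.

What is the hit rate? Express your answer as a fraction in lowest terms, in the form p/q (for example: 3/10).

Answer: 3/4

Derivation:
LRU simulation (capacity=3):
  1. access O: MISS. Cache (LRU->MRU): [O]
  2. access O: HIT. Cache (LRU->MRU): [O]
  3. access O: HIT. Cache (LRU->MRU): [O]
  4. access O: HIT. Cache (LRU->MRU): [O]
  5. access O: HIT. Cache (LRU->MRU): [O]
  6. access O: HIT. Cache (LRU->MRU): [O]
  7. access I: MISS. Cache (LRU->MRU): [O I]
  8. access O: HIT. Cache (LRU->MRU): [I O]
Total: 6 hits, 2 misses, 0 evictions

Hit rate = 6/8 = 3/4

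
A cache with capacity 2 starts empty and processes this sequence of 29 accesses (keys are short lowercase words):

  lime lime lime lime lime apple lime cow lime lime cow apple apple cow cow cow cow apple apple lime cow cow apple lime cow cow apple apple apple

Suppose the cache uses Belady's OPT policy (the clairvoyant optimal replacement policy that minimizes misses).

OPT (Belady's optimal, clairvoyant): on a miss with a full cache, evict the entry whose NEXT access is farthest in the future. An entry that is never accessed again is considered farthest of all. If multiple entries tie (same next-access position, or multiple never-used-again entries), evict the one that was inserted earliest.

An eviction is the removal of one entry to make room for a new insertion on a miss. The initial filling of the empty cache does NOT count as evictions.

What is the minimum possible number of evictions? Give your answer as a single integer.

OPT (Belady) simulation (capacity=2):
  1. access lime: MISS. Cache: [lime]
  2. access lime: HIT. Next use of lime: step 3. Cache: [lime]
  3. access lime: HIT. Next use of lime: step 4. Cache: [lime]
  4. access lime: HIT. Next use of lime: step 5. Cache: [lime]
  5. access lime: HIT. Next use of lime: step 7. Cache: [lime]
  6. access apple: MISS. Cache: [lime apple]
  7. access lime: HIT. Next use of lime: step 9. Cache: [lime apple]
  8. access cow: MISS, evict apple (next use: step 12). Cache: [lime cow]
  9. access lime: HIT. Next use of lime: step 10. Cache: [lime cow]
  10. access lime: HIT. Next use of lime: step 20. Cache: [lime cow]
  11. access cow: HIT. Next use of cow: step 14. Cache: [lime cow]
  12. access apple: MISS, evict lime (next use: step 20). Cache: [cow apple]
  13. access apple: HIT. Next use of apple: step 18. Cache: [cow apple]
  14. access cow: HIT. Next use of cow: step 15. Cache: [cow apple]
  15. access cow: HIT. Next use of cow: step 16. Cache: [cow apple]
  16. access cow: HIT. Next use of cow: step 17. Cache: [cow apple]
  17. access cow: HIT. Next use of cow: step 21. Cache: [cow apple]
  18. access apple: HIT. Next use of apple: step 19. Cache: [cow apple]
  19. access apple: HIT. Next use of apple: step 23. Cache: [cow apple]
  20. access lime: MISS, evict apple (next use: step 23). Cache: [cow lime]
  21. access cow: HIT. Next use of cow: step 22. Cache: [cow lime]
  22. access cow: HIT. Next use of cow: step 25. Cache: [cow lime]
  23. access apple: MISS, evict cow (next use: step 25). Cache: [lime apple]
  24. access lime: HIT. Next use of lime: never. Cache: [lime apple]
  25. access cow: MISS, evict lime (next use: never). Cache: [apple cow]
  26. access cow: HIT. Next use of cow: never. Cache: [apple cow]
  27. access apple: HIT. Next use of apple: step 28. Cache: [apple cow]
  28. access apple: HIT. Next use of apple: step 29. Cache: [apple cow]
  29. access apple: HIT. Next use of apple: never. Cache: [apple cow]
Total: 22 hits, 7 misses, 5 evictions

Answer: 5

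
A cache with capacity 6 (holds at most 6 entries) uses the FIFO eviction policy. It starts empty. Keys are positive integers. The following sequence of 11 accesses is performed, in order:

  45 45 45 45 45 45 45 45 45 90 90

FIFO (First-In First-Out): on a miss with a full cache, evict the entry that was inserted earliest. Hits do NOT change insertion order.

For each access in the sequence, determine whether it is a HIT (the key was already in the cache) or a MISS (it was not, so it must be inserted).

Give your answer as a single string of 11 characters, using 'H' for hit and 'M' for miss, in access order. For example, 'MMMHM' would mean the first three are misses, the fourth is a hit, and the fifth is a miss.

Answer: MHHHHHHHHMH

Derivation:
FIFO simulation (capacity=6):
  1. access 45: MISS. Cache (old->new): [45]
  2. access 45: HIT. Cache (old->new): [45]
  3. access 45: HIT. Cache (old->new): [45]
  4. access 45: HIT. Cache (old->new): [45]
  5. access 45: HIT. Cache (old->new): [45]
  6. access 45: HIT. Cache (old->new): [45]
  7. access 45: HIT. Cache (old->new): [45]
  8. access 45: HIT. Cache (old->new): [45]
  9. access 45: HIT. Cache (old->new): [45]
  10. access 90: MISS. Cache (old->new): [45 90]
  11. access 90: HIT. Cache (old->new): [45 90]
Total: 9 hits, 2 misses, 0 evictions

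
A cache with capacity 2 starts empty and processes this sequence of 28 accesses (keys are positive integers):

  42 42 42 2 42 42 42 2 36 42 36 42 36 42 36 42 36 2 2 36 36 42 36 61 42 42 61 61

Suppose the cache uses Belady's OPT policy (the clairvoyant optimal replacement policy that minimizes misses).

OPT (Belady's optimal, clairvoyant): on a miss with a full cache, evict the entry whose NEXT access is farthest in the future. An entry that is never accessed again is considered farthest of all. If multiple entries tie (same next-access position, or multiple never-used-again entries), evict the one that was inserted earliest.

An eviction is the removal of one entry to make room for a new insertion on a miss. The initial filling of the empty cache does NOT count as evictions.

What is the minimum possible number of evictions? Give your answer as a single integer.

OPT (Belady) simulation (capacity=2):
  1. access 42: MISS. Cache: [42]
  2. access 42: HIT. Next use of 42: step 3. Cache: [42]
  3. access 42: HIT. Next use of 42: step 5. Cache: [42]
  4. access 2: MISS. Cache: [42 2]
  5. access 42: HIT. Next use of 42: step 6. Cache: [42 2]
  6. access 42: HIT. Next use of 42: step 7. Cache: [42 2]
  7. access 42: HIT. Next use of 42: step 10. Cache: [42 2]
  8. access 2: HIT. Next use of 2: step 18. Cache: [42 2]
  9. access 36: MISS, evict 2 (next use: step 18). Cache: [42 36]
  10. access 42: HIT. Next use of 42: step 12. Cache: [42 36]
  11. access 36: HIT. Next use of 36: step 13. Cache: [42 36]
  12. access 42: HIT. Next use of 42: step 14. Cache: [42 36]
  13. access 36: HIT. Next use of 36: step 15. Cache: [42 36]
  14. access 42: HIT. Next use of 42: step 16. Cache: [42 36]
  15. access 36: HIT. Next use of 36: step 17. Cache: [42 36]
  16. access 42: HIT. Next use of 42: step 22. Cache: [42 36]
  17. access 36: HIT. Next use of 36: step 20. Cache: [42 36]
  18. access 2: MISS, evict 42 (next use: step 22). Cache: [36 2]
  19. access 2: HIT. Next use of 2: never. Cache: [36 2]
  20. access 36: HIT. Next use of 36: step 21. Cache: [36 2]
  21. access 36: HIT. Next use of 36: step 23. Cache: [36 2]
  22. access 42: MISS, evict 2 (next use: never). Cache: [36 42]
  23. access 36: HIT. Next use of 36: never. Cache: [36 42]
  24. access 61: MISS, evict 36 (next use: never). Cache: [42 61]
  25. access 42: HIT. Next use of 42: step 26. Cache: [42 61]
  26. access 42: HIT. Next use of 42: never. Cache: [42 61]
  27. access 61: HIT. Next use of 61: step 28. Cache: [42 61]
  28. access 61: HIT. Next use of 61: never. Cache: [42 61]
Total: 22 hits, 6 misses, 4 evictions

Answer: 4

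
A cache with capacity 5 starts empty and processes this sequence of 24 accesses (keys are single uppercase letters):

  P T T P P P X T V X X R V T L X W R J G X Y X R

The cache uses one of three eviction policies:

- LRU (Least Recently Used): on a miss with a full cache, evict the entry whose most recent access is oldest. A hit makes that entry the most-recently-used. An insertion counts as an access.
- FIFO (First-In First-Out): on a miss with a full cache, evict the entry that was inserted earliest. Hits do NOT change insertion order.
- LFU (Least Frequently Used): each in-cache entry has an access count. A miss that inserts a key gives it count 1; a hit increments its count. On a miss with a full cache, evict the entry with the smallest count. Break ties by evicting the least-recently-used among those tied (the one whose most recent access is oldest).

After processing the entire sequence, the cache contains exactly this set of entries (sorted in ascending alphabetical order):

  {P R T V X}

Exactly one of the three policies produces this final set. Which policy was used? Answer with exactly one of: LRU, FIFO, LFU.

Simulating under each policy and comparing final sets:
  LRU: final set = {G J R X Y} -> differs
  FIFO: final set = {G J R X Y} -> differs
  LFU: final set = {P R T V X} -> MATCHES target
Only LFU produces the target set.

Answer: LFU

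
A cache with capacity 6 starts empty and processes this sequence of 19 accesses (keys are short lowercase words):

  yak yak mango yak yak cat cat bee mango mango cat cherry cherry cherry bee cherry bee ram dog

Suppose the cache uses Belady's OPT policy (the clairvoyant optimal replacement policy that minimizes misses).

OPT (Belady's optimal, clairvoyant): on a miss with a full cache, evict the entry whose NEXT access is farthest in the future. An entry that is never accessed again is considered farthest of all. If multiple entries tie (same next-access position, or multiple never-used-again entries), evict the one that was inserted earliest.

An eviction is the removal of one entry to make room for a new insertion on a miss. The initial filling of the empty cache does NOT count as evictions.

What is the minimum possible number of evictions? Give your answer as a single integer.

Answer: 1

Derivation:
OPT (Belady) simulation (capacity=6):
  1. access yak: MISS. Cache: [yak]
  2. access yak: HIT. Next use of yak: step 4. Cache: [yak]
  3. access mango: MISS. Cache: [yak mango]
  4. access yak: HIT. Next use of yak: step 5. Cache: [yak mango]
  5. access yak: HIT. Next use of yak: never. Cache: [yak mango]
  6. access cat: MISS. Cache: [yak mango cat]
  7. access cat: HIT. Next use of cat: step 11. Cache: [yak mango cat]
  8. access bee: MISS. Cache: [yak mango cat bee]
  9. access mango: HIT. Next use of mango: step 10. Cache: [yak mango cat bee]
  10. access mango: HIT. Next use of mango: never. Cache: [yak mango cat bee]
  11. access cat: HIT. Next use of cat: never. Cache: [yak mango cat bee]
  12. access cherry: MISS. Cache: [yak mango cat bee cherry]
  13. access cherry: HIT. Next use of cherry: step 14. Cache: [yak mango cat bee cherry]
  14. access cherry: HIT. Next use of cherry: step 16. Cache: [yak mango cat bee cherry]
  15. access bee: HIT. Next use of bee: step 17. Cache: [yak mango cat bee cherry]
  16. access cherry: HIT. Next use of cherry: never. Cache: [yak mango cat bee cherry]
  17. access bee: HIT. Next use of bee: never. Cache: [yak mango cat bee cherry]
  18. access ram: MISS. Cache: [yak mango cat bee cherry ram]
  19. access dog: MISS, evict yak (next use: never). Cache: [mango cat bee cherry ram dog]
Total: 12 hits, 7 misses, 1 evictions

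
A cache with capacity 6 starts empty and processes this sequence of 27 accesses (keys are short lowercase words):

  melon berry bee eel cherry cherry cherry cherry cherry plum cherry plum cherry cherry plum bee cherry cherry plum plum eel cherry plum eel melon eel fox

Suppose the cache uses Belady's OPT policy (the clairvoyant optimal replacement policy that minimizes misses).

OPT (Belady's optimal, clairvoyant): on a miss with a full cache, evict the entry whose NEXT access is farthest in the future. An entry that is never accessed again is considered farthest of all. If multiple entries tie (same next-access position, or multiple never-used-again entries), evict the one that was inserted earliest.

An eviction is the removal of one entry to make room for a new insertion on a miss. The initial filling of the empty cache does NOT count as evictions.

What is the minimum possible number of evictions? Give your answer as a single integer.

Answer: 1

Derivation:
OPT (Belady) simulation (capacity=6):
  1. access melon: MISS. Cache: [melon]
  2. access berry: MISS. Cache: [melon berry]
  3. access bee: MISS. Cache: [melon berry bee]
  4. access eel: MISS. Cache: [melon berry bee eel]
  5. access cherry: MISS. Cache: [melon berry bee eel cherry]
  6. access cherry: HIT. Next use of cherry: step 7. Cache: [melon berry bee eel cherry]
  7. access cherry: HIT. Next use of cherry: step 8. Cache: [melon berry bee eel cherry]
  8. access cherry: HIT. Next use of cherry: step 9. Cache: [melon berry bee eel cherry]
  9. access cherry: HIT. Next use of cherry: step 11. Cache: [melon berry bee eel cherry]
  10. access plum: MISS. Cache: [melon berry bee eel cherry plum]
  11. access cherry: HIT. Next use of cherry: step 13. Cache: [melon berry bee eel cherry plum]
  12. access plum: HIT. Next use of plum: step 15. Cache: [melon berry bee eel cherry plum]
  13. access cherry: HIT. Next use of cherry: step 14. Cache: [melon berry bee eel cherry plum]
  14. access cherry: HIT. Next use of cherry: step 17. Cache: [melon berry bee eel cherry plum]
  15. access plum: HIT. Next use of plum: step 19. Cache: [melon berry bee eel cherry plum]
  16. access bee: HIT. Next use of bee: never. Cache: [melon berry bee eel cherry plum]
  17. access cherry: HIT. Next use of cherry: step 18. Cache: [melon berry bee eel cherry plum]
  18. access cherry: HIT. Next use of cherry: step 22. Cache: [melon berry bee eel cherry plum]
  19. access plum: HIT. Next use of plum: step 20. Cache: [melon berry bee eel cherry plum]
  20. access plum: HIT. Next use of plum: step 23. Cache: [melon berry bee eel cherry plum]
  21. access eel: HIT. Next use of eel: step 24. Cache: [melon berry bee eel cherry plum]
  22. access cherry: HIT. Next use of cherry: never. Cache: [melon berry bee eel cherry plum]
  23. access plum: HIT. Next use of plum: never. Cache: [melon berry bee eel cherry plum]
  24. access eel: HIT. Next use of eel: step 26. Cache: [melon berry bee eel cherry plum]
  25. access melon: HIT. Next use of melon: never. Cache: [melon berry bee eel cherry plum]
  26. access eel: HIT. Next use of eel: never. Cache: [melon berry bee eel cherry plum]
  27. access fox: MISS, evict melon (next use: never). Cache: [berry bee eel cherry plum fox]
Total: 20 hits, 7 misses, 1 evictions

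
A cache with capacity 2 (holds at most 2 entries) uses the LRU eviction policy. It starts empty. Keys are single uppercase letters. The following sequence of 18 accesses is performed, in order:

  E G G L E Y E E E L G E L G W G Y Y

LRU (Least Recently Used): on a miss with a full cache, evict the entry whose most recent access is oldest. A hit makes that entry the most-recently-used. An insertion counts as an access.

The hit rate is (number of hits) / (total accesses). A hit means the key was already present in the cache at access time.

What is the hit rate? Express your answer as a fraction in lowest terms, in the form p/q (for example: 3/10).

LRU simulation (capacity=2):
  1. access E: MISS. Cache (LRU->MRU): [E]
  2. access G: MISS. Cache (LRU->MRU): [E G]
  3. access G: HIT. Cache (LRU->MRU): [E G]
  4. access L: MISS, evict E. Cache (LRU->MRU): [G L]
  5. access E: MISS, evict G. Cache (LRU->MRU): [L E]
  6. access Y: MISS, evict L. Cache (LRU->MRU): [E Y]
  7. access E: HIT. Cache (LRU->MRU): [Y E]
  8. access E: HIT. Cache (LRU->MRU): [Y E]
  9. access E: HIT. Cache (LRU->MRU): [Y E]
  10. access L: MISS, evict Y. Cache (LRU->MRU): [E L]
  11. access G: MISS, evict E. Cache (LRU->MRU): [L G]
  12. access E: MISS, evict L. Cache (LRU->MRU): [G E]
  13. access L: MISS, evict G. Cache (LRU->MRU): [E L]
  14. access G: MISS, evict E. Cache (LRU->MRU): [L G]
  15. access W: MISS, evict L. Cache (LRU->MRU): [G W]
  16. access G: HIT. Cache (LRU->MRU): [W G]
  17. access Y: MISS, evict W. Cache (LRU->MRU): [G Y]
  18. access Y: HIT. Cache (LRU->MRU): [G Y]
Total: 6 hits, 12 misses, 10 evictions

Hit rate = 6/18 = 1/3

Answer: 1/3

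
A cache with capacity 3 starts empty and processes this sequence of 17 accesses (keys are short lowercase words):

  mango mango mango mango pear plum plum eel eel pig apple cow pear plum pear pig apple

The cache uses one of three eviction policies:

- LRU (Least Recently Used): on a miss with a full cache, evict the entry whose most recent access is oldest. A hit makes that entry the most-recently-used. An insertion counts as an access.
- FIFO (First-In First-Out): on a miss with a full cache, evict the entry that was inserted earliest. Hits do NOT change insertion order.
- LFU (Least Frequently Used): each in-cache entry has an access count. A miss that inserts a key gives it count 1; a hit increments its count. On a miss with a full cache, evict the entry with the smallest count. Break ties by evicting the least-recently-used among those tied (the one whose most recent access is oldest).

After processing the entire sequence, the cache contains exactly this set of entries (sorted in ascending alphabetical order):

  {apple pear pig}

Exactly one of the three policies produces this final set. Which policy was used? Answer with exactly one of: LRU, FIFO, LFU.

Simulating under each policy and comparing final sets:
  LRU: final set = {apple pear pig} -> MATCHES target
  FIFO: final set = {apple pig plum} -> differs
  LFU: final set = {apple eel mango} -> differs
Only LRU produces the target set.

Answer: LRU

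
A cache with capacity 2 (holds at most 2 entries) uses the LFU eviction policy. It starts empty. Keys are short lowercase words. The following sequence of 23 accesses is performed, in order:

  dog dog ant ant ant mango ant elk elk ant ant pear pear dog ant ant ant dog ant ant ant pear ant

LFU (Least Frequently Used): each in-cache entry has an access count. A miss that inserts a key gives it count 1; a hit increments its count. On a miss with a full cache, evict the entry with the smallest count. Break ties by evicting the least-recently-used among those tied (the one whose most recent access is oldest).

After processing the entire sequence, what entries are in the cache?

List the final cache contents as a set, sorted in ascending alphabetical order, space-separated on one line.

Answer: ant pear

Derivation:
LFU simulation (capacity=2):
  1. access dog: MISS. Cache: [dog(c=1)]
  2. access dog: HIT, count now 2. Cache: [dog(c=2)]
  3. access ant: MISS. Cache: [ant(c=1) dog(c=2)]
  4. access ant: HIT, count now 2. Cache: [dog(c=2) ant(c=2)]
  5. access ant: HIT, count now 3. Cache: [dog(c=2) ant(c=3)]
  6. access mango: MISS, evict dog(c=2). Cache: [mango(c=1) ant(c=3)]
  7. access ant: HIT, count now 4. Cache: [mango(c=1) ant(c=4)]
  8. access elk: MISS, evict mango(c=1). Cache: [elk(c=1) ant(c=4)]
  9. access elk: HIT, count now 2. Cache: [elk(c=2) ant(c=4)]
  10. access ant: HIT, count now 5. Cache: [elk(c=2) ant(c=5)]
  11. access ant: HIT, count now 6. Cache: [elk(c=2) ant(c=6)]
  12. access pear: MISS, evict elk(c=2). Cache: [pear(c=1) ant(c=6)]
  13. access pear: HIT, count now 2. Cache: [pear(c=2) ant(c=6)]
  14. access dog: MISS, evict pear(c=2). Cache: [dog(c=1) ant(c=6)]
  15. access ant: HIT, count now 7. Cache: [dog(c=1) ant(c=7)]
  16. access ant: HIT, count now 8. Cache: [dog(c=1) ant(c=8)]
  17. access ant: HIT, count now 9. Cache: [dog(c=1) ant(c=9)]
  18. access dog: HIT, count now 2. Cache: [dog(c=2) ant(c=9)]
  19. access ant: HIT, count now 10. Cache: [dog(c=2) ant(c=10)]
  20. access ant: HIT, count now 11. Cache: [dog(c=2) ant(c=11)]
  21. access ant: HIT, count now 12. Cache: [dog(c=2) ant(c=12)]
  22. access pear: MISS, evict dog(c=2). Cache: [pear(c=1) ant(c=12)]
  23. access ant: HIT, count now 13. Cache: [pear(c=1) ant(c=13)]
Total: 16 hits, 7 misses, 5 evictions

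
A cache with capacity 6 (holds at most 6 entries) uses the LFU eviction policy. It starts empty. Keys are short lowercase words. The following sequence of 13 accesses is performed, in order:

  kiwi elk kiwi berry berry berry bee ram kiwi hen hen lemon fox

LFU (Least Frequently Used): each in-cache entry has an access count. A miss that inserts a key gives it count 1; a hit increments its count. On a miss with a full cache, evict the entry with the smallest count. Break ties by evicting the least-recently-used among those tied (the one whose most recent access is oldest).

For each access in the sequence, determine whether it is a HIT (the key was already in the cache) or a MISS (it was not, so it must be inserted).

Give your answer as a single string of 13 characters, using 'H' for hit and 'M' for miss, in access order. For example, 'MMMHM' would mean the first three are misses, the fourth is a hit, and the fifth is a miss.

LFU simulation (capacity=6):
  1. access kiwi: MISS. Cache: [kiwi(c=1)]
  2. access elk: MISS. Cache: [kiwi(c=1) elk(c=1)]
  3. access kiwi: HIT, count now 2. Cache: [elk(c=1) kiwi(c=2)]
  4. access berry: MISS. Cache: [elk(c=1) berry(c=1) kiwi(c=2)]
  5. access berry: HIT, count now 2. Cache: [elk(c=1) kiwi(c=2) berry(c=2)]
  6. access berry: HIT, count now 3. Cache: [elk(c=1) kiwi(c=2) berry(c=3)]
  7. access bee: MISS. Cache: [elk(c=1) bee(c=1) kiwi(c=2) berry(c=3)]
  8. access ram: MISS. Cache: [elk(c=1) bee(c=1) ram(c=1) kiwi(c=2) berry(c=3)]
  9. access kiwi: HIT, count now 3. Cache: [elk(c=1) bee(c=1) ram(c=1) berry(c=3) kiwi(c=3)]
  10. access hen: MISS. Cache: [elk(c=1) bee(c=1) ram(c=1) hen(c=1) berry(c=3) kiwi(c=3)]
  11. access hen: HIT, count now 2. Cache: [elk(c=1) bee(c=1) ram(c=1) hen(c=2) berry(c=3) kiwi(c=3)]
  12. access lemon: MISS, evict elk(c=1). Cache: [bee(c=1) ram(c=1) lemon(c=1) hen(c=2) berry(c=3) kiwi(c=3)]
  13. access fox: MISS, evict bee(c=1). Cache: [ram(c=1) lemon(c=1) fox(c=1) hen(c=2) berry(c=3) kiwi(c=3)]
Total: 5 hits, 8 misses, 2 evictions

Answer: MMHMHHMMHMHMM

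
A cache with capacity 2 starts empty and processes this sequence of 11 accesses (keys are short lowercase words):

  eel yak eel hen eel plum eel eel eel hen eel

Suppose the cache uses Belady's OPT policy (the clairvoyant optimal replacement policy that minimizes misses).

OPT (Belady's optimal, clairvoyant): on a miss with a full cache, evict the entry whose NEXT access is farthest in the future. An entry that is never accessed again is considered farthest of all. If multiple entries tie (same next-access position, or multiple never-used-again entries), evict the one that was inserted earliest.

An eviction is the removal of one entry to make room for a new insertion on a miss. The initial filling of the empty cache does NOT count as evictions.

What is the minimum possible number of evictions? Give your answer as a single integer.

OPT (Belady) simulation (capacity=2):
  1. access eel: MISS. Cache: [eel]
  2. access yak: MISS. Cache: [eel yak]
  3. access eel: HIT. Next use of eel: step 5. Cache: [eel yak]
  4. access hen: MISS, evict yak (next use: never). Cache: [eel hen]
  5. access eel: HIT. Next use of eel: step 7. Cache: [eel hen]
  6. access plum: MISS, evict hen (next use: step 10). Cache: [eel plum]
  7. access eel: HIT. Next use of eel: step 8. Cache: [eel plum]
  8. access eel: HIT. Next use of eel: step 9. Cache: [eel plum]
  9. access eel: HIT. Next use of eel: step 11. Cache: [eel plum]
  10. access hen: MISS, evict plum (next use: never). Cache: [eel hen]
  11. access eel: HIT. Next use of eel: never. Cache: [eel hen]
Total: 6 hits, 5 misses, 3 evictions

Answer: 3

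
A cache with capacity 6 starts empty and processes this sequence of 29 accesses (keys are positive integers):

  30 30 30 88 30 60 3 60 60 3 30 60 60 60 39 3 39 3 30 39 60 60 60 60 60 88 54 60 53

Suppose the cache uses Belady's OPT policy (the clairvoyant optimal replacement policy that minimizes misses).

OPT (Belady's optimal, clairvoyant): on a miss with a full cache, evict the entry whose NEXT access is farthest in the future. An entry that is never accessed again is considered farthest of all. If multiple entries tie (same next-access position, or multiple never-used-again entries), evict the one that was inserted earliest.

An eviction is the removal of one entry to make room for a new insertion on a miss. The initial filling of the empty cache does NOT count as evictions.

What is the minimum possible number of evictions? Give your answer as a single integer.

Answer: 1

Derivation:
OPT (Belady) simulation (capacity=6):
  1. access 30: MISS. Cache: [30]
  2. access 30: HIT. Next use of 30: step 3. Cache: [30]
  3. access 30: HIT. Next use of 30: step 5. Cache: [30]
  4. access 88: MISS. Cache: [30 88]
  5. access 30: HIT. Next use of 30: step 11. Cache: [30 88]
  6. access 60: MISS. Cache: [30 88 60]
  7. access 3: MISS. Cache: [30 88 60 3]
  8. access 60: HIT. Next use of 60: step 9. Cache: [30 88 60 3]
  9. access 60: HIT. Next use of 60: step 12. Cache: [30 88 60 3]
  10. access 3: HIT. Next use of 3: step 16. Cache: [30 88 60 3]
  11. access 30: HIT. Next use of 30: step 19. Cache: [30 88 60 3]
  12. access 60: HIT. Next use of 60: step 13. Cache: [30 88 60 3]
  13. access 60: HIT. Next use of 60: step 14. Cache: [30 88 60 3]
  14. access 60: HIT. Next use of 60: step 21. Cache: [30 88 60 3]
  15. access 39: MISS. Cache: [30 88 60 3 39]
  16. access 3: HIT. Next use of 3: step 18. Cache: [30 88 60 3 39]
  17. access 39: HIT. Next use of 39: step 20. Cache: [30 88 60 3 39]
  18. access 3: HIT. Next use of 3: never. Cache: [30 88 60 3 39]
  19. access 30: HIT. Next use of 30: never. Cache: [30 88 60 3 39]
  20. access 39: HIT. Next use of 39: never. Cache: [30 88 60 3 39]
  21. access 60: HIT. Next use of 60: step 22. Cache: [30 88 60 3 39]
  22. access 60: HIT. Next use of 60: step 23. Cache: [30 88 60 3 39]
  23. access 60: HIT. Next use of 60: step 24. Cache: [30 88 60 3 39]
  24. access 60: HIT. Next use of 60: step 25. Cache: [30 88 60 3 39]
  25. access 60: HIT. Next use of 60: step 28. Cache: [30 88 60 3 39]
  26. access 88: HIT. Next use of 88: never. Cache: [30 88 60 3 39]
  27. access 54: MISS. Cache: [30 88 60 3 39 54]
  28. access 60: HIT. Next use of 60: never. Cache: [30 88 60 3 39 54]
  29. access 53: MISS, evict 30 (next use: never). Cache: [88 60 3 39 54 53]
Total: 22 hits, 7 misses, 1 evictions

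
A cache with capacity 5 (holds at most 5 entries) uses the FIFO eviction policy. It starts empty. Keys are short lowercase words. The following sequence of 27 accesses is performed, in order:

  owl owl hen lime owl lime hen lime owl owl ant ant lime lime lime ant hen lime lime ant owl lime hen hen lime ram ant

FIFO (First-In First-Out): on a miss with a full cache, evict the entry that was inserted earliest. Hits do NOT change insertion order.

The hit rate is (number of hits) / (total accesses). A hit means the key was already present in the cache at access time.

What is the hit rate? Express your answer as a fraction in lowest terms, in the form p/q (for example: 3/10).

Answer: 22/27

Derivation:
FIFO simulation (capacity=5):
  1. access owl: MISS. Cache (old->new): [owl]
  2. access owl: HIT. Cache (old->new): [owl]
  3. access hen: MISS. Cache (old->new): [owl hen]
  4. access lime: MISS. Cache (old->new): [owl hen lime]
  5. access owl: HIT. Cache (old->new): [owl hen lime]
  6. access lime: HIT. Cache (old->new): [owl hen lime]
  7. access hen: HIT. Cache (old->new): [owl hen lime]
  8. access lime: HIT. Cache (old->new): [owl hen lime]
  9. access owl: HIT. Cache (old->new): [owl hen lime]
  10. access owl: HIT. Cache (old->new): [owl hen lime]
  11. access ant: MISS. Cache (old->new): [owl hen lime ant]
  12. access ant: HIT. Cache (old->new): [owl hen lime ant]
  13. access lime: HIT. Cache (old->new): [owl hen lime ant]
  14. access lime: HIT. Cache (old->new): [owl hen lime ant]
  15. access lime: HIT. Cache (old->new): [owl hen lime ant]
  16. access ant: HIT. Cache (old->new): [owl hen lime ant]
  17. access hen: HIT. Cache (old->new): [owl hen lime ant]
  18. access lime: HIT. Cache (old->new): [owl hen lime ant]
  19. access lime: HIT. Cache (old->new): [owl hen lime ant]
  20. access ant: HIT. Cache (old->new): [owl hen lime ant]
  21. access owl: HIT. Cache (old->new): [owl hen lime ant]
  22. access lime: HIT. Cache (old->new): [owl hen lime ant]
  23. access hen: HIT. Cache (old->new): [owl hen lime ant]
  24. access hen: HIT. Cache (old->new): [owl hen lime ant]
  25. access lime: HIT. Cache (old->new): [owl hen lime ant]
  26. access ram: MISS. Cache (old->new): [owl hen lime ant ram]
  27. access ant: HIT. Cache (old->new): [owl hen lime ant ram]
Total: 22 hits, 5 misses, 0 evictions

Hit rate = 22/27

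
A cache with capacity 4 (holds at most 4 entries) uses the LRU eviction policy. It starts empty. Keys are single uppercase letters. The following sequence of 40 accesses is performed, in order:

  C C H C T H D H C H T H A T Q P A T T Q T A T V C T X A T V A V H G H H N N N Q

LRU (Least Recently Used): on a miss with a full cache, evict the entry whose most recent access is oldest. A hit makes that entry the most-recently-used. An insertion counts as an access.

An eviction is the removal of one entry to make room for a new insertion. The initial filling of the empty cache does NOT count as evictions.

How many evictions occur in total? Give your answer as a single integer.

Answer: 12

Derivation:
LRU simulation (capacity=4):
  1. access C: MISS. Cache (LRU->MRU): [C]
  2. access C: HIT. Cache (LRU->MRU): [C]
  3. access H: MISS. Cache (LRU->MRU): [C H]
  4. access C: HIT. Cache (LRU->MRU): [H C]
  5. access T: MISS. Cache (LRU->MRU): [H C T]
  6. access H: HIT. Cache (LRU->MRU): [C T H]
  7. access D: MISS. Cache (LRU->MRU): [C T H D]
  8. access H: HIT. Cache (LRU->MRU): [C T D H]
  9. access C: HIT. Cache (LRU->MRU): [T D H C]
  10. access H: HIT. Cache (LRU->MRU): [T D C H]
  11. access T: HIT. Cache (LRU->MRU): [D C H T]
  12. access H: HIT. Cache (LRU->MRU): [D C T H]
  13. access A: MISS, evict D. Cache (LRU->MRU): [C T H A]
  14. access T: HIT. Cache (LRU->MRU): [C H A T]
  15. access Q: MISS, evict C. Cache (LRU->MRU): [H A T Q]
  16. access P: MISS, evict H. Cache (LRU->MRU): [A T Q P]
  17. access A: HIT. Cache (LRU->MRU): [T Q P A]
  18. access T: HIT. Cache (LRU->MRU): [Q P A T]
  19. access T: HIT. Cache (LRU->MRU): [Q P A T]
  20. access Q: HIT. Cache (LRU->MRU): [P A T Q]
  21. access T: HIT. Cache (LRU->MRU): [P A Q T]
  22. access A: HIT. Cache (LRU->MRU): [P Q T A]
  23. access T: HIT. Cache (LRU->MRU): [P Q A T]
  24. access V: MISS, evict P. Cache (LRU->MRU): [Q A T V]
  25. access C: MISS, evict Q. Cache (LRU->MRU): [A T V C]
  26. access T: HIT. Cache (LRU->MRU): [A V C T]
  27. access X: MISS, evict A. Cache (LRU->MRU): [V C T X]
  28. access A: MISS, evict V. Cache (LRU->MRU): [C T X A]
  29. access T: HIT. Cache (LRU->MRU): [C X A T]
  30. access V: MISS, evict C. Cache (LRU->MRU): [X A T V]
  31. access A: HIT. Cache (LRU->MRU): [X T V A]
  32. access V: HIT. Cache (LRU->MRU): [X T A V]
  33. access H: MISS, evict X. Cache (LRU->MRU): [T A V H]
  34. access G: MISS, evict T. Cache (LRU->MRU): [A V H G]
  35. access H: HIT. Cache (LRU->MRU): [A V G H]
  36. access H: HIT. Cache (LRU->MRU): [A V G H]
  37. access N: MISS, evict A. Cache (LRU->MRU): [V G H N]
  38. access N: HIT. Cache (LRU->MRU): [V G H N]
  39. access N: HIT. Cache (LRU->MRU): [V G H N]
  40. access Q: MISS, evict V. Cache (LRU->MRU): [G H N Q]
Total: 24 hits, 16 misses, 12 evictions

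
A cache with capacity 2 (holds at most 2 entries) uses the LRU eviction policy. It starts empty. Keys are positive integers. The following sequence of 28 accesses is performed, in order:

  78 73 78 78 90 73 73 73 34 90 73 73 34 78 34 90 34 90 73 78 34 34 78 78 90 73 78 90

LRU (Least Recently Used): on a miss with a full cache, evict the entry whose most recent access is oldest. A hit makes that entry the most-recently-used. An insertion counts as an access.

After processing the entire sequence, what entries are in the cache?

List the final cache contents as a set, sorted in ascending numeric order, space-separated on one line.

LRU simulation (capacity=2):
  1. access 78: MISS. Cache (LRU->MRU): [78]
  2. access 73: MISS. Cache (LRU->MRU): [78 73]
  3. access 78: HIT. Cache (LRU->MRU): [73 78]
  4. access 78: HIT. Cache (LRU->MRU): [73 78]
  5. access 90: MISS, evict 73. Cache (LRU->MRU): [78 90]
  6. access 73: MISS, evict 78. Cache (LRU->MRU): [90 73]
  7. access 73: HIT. Cache (LRU->MRU): [90 73]
  8. access 73: HIT. Cache (LRU->MRU): [90 73]
  9. access 34: MISS, evict 90. Cache (LRU->MRU): [73 34]
  10. access 90: MISS, evict 73. Cache (LRU->MRU): [34 90]
  11. access 73: MISS, evict 34. Cache (LRU->MRU): [90 73]
  12. access 73: HIT. Cache (LRU->MRU): [90 73]
  13. access 34: MISS, evict 90. Cache (LRU->MRU): [73 34]
  14. access 78: MISS, evict 73. Cache (LRU->MRU): [34 78]
  15. access 34: HIT. Cache (LRU->MRU): [78 34]
  16. access 90: MISS, evict 78. Cache (LRU->MRU): [34 90]
  17. access 34: HIT. Cache (LRU->MRU): [90 34]
  18. access 90: HIT. Cache (LRU->MRU): [34 90]
  19. access 73: MISS, evict 34. Cache (LRU->MRU): [90 73]
  20. access 78: MISS, evict 90. Cache (LRU->MRU): [73 78]
  21. access 34: MISS, evict 73. Cache (LRU->MRU): [78 34]
  22. access 34: HIT. Cache (LRU->MRU): [78 34]
  23. access 78: HIT. Cache (LRU->MRU): [34 78]
  24. access 78: HIT. Cache (LRU->MRU): [34 78]
  25. access 90: MISS, evict 34. Cache (LRU->MRU): [78 90]
  26. access 73: MISS, evict 78. Cache (LRU->MRU): [90 73]
  27. access 78: MISS, evict 90. Cache (LRU->MRU): [73 78]
  28. access 90: MISS, evict 73. Cache (LRU->MRU): [78 90]
Total: 11 hits, 17 misses, 15 evictions

Answer: 78 90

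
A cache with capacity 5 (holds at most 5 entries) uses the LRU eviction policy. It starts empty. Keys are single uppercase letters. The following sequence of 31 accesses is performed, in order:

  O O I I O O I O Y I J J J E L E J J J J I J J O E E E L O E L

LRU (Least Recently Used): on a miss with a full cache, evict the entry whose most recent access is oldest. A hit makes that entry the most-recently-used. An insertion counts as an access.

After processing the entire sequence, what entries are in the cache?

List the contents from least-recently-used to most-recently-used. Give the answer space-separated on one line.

Answer: I J O E L

Derivation:
LRU simulation (capacity=5):
  1. access O: MISS. Cache (LRU->MRU): [O]
  2. access O: HIT. Cache (LRU->MRU): [O]
  3. access I: MISS. Cache (LRU->MRU): [O I]
  4. access I: HIT. Cache (LRU->MRU): [O I]
  5. access O: HIT. Cache (LRU->MRU): [I O]
  6. access O: HIT. Cache (LRU->MRU): [I O]
  7. access I: HIT. Cache (LRU->MRU): [O I]
  8. access O: HIT. Cache (LRU->MRU): [I O]
  9. access Y: MISS. Cache (LRU->MRU): [I O Y]
  10. access I: HIT. Cache (LRU->MRU): [O Y I]
  11. access J: MISS. Cache (LRU->MRU): [O Y I J]
  12. access J: HIT. Cache (LRU->MRU): [O Y I J]
  13. access J: HIT. Cache (LRU->MRU): [O Y I J]
  14. access E: MISS. Cache (LRU->MRU): [O Y I J E]
  15. access L: MISS, evict O. Cache (LRU->MRU): [Y I J E L]
  16. access E: HIT. Cache (LRU->MRU): [Y I J L E]
  17. access J: HIT. Cache (LRU->MRU): [Y I L E J]
  18. access J: HIT. Cache (LRU->MRU): [Y I L E J]
  19. access J: HIT. Cache (LRU->MRU): [Y I L E J]
  20. access J: HIT. Cache (LRU->MRU): [Y I L E J]
  21. access I: HIT. Cache (LRU->MRU): [Y L E J I]
  22. access J: HIT. Cache (LRU->MRU): [Y L E I J]
  23. access J: HIT. Cache (LRU->MRU): [Y L E I J]
  24. access O: MISS, evict Y. Cache (LRU->MRU): [L E I J O]
  25. access E: HIT. Cache (LRU->MRU): [L I J O E]
  26. access E: HIT. Cache (LRU->MRU): [L I J O E]
  27. access E: HIT. Cache (LRU->MRU): [L I J O E]
  28. access L: HIT. Cache (LRU->MRU): [I J O E L]
  29. access O: HIT. Cache (LRU->MRU): [I J E L O]
  30. access E: HIT. Cache (LRU->MRU): [I J L O E]
  31. access L: HIT. Cache (LRU->MRU): [I J O E L]
Total: 24 hits, 7 misses, 2 evictions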